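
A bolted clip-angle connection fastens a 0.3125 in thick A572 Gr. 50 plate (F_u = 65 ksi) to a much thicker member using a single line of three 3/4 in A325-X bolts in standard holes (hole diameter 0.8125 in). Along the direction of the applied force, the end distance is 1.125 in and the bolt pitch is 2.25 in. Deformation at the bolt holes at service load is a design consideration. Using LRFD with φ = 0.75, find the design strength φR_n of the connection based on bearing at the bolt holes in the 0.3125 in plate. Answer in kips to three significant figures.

Per bolt r_n = 1.2 l_c t F_u ≤ 2.4 d t F_u; upper limit = 2.4 × 0.75 × 0.3125 × 65 = 36.56 kips.
Edge bolt: l_c = 1.125 − 0.8125/2 = 0.7188 in → 1.2 × 0.7188 × 0.3125 × 65 = 17.52 → r_n = 17.52 kips.
Interior bolts: l_c = 2.25 − 0.8125 = 1.438 in → 1.2 × 1.438 × 0.3125 × 65 = 35.04 → r_n = 35.04 kips.
R_n = 1 × 17.52 + 2 × 35.04 = 87.6 kips.
Design strength φR_n = 0.75 × 87.6 = 65.7 kips.

65.7 kips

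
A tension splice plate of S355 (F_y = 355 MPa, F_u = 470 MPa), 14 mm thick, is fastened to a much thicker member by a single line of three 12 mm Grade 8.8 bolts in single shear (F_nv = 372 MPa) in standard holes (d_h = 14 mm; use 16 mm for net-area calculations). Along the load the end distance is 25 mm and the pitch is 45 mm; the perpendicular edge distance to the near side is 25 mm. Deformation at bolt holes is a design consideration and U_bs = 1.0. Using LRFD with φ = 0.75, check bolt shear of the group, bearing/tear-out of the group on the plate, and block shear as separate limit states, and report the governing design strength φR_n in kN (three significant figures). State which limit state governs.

94.7 kN (bolt shear governs)

Bolt shear: A_b = π·12²/4 = 113.1 mm²; R_n = 372 × 113.1 × 3 × 1 / 1000 = 126.2 kN → 0.75 × 126.2 = 94.7 kN.
Bearing: edge l_c = 18, r_n = 142.1 kN; interior l_c = 31, r_n = 189.5 kN; R_n = 142.1 + 2·189.5 = 521.1 kN → 391 kN.
Block shear: A_gv = 1610, A_nv = 1050, A_nt = 238 mm²; R_n = min(0.6F_uA_nv, 0.6F_yA_gv) + U_bs·F_u·A_nt = 408 kN → 306 kN.
Bolt shear governs: 94.7 kN.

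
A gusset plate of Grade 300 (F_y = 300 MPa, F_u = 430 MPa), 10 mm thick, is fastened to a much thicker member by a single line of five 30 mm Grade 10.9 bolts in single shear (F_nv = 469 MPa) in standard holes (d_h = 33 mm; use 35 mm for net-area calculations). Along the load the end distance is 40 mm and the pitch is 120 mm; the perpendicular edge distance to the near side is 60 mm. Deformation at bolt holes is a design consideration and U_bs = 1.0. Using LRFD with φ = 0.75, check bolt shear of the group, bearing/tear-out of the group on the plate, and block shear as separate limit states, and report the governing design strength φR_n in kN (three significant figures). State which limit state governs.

Bolt shear: A_b = π·30²/4 = 706.9 mm²; R_n = 469 × 706.9 × 5 × 1 / 1000 = 1658 kN → 0.75 × 1658 = 1240 kN.
Bearing: edge l_c = 23.5, r_n = 121.3 kN; interior l_c = 87, r_n = 309.6 kN; R_n = 121.3 + 4·309.6 = 1360 kN → 1020 kN.
Block shear: A_gv = 5200, A_nv = 3625, A_nt = 425 mm²; R_n = min(0.6F_uA_nv, 0.6F_yA_gv) + U_bs·F_u·A_nt = 1118 kN → 838 kN.
Block shear governs: 838 kN.

838 kN (block shear governs)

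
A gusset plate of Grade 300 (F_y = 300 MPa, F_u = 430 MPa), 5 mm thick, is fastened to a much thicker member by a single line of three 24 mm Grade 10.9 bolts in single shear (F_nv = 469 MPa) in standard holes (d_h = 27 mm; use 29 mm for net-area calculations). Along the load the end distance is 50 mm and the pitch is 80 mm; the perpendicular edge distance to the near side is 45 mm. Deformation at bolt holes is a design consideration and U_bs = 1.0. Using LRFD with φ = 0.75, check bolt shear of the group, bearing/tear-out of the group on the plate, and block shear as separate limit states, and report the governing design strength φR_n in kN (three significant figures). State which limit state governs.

Bolt shear: A_b = π·24²/4 = 452.4 mm²; R_n = 469 × 452.4 × 3 × 1 / 1000 = 636.5 kN → 0.75 × 636.5 = 477 kN.
Bearing: edge l_c = 36.5, r_n = 94.17 kN; interior l_c = 53, r_n = 123.8 kN; R_n = 94.17 + 2·123.8 = 341.9 kN → 256 kN.
Block shear: A_gv = 1050, A_nv = 687.5, A_nt = 152.5 mm²; R_n = min(0.6F_uA_nv, 0.6F_yA_gv) + U_bs·F_u·A_nt = 243 kN → 182 kN.
Block shear governs: 182 kN.

182 kN (block shear governs)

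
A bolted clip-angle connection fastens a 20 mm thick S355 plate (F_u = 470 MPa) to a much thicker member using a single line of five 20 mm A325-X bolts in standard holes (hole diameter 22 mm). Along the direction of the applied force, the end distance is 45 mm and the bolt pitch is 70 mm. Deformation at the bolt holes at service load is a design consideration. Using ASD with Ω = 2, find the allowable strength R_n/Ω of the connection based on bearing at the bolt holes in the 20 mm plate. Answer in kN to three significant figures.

Per bolt r_n = 1.2 l_c t F_u ≤ 2.4 d t F_u; upper limit = 2.4 × 20 × 20 × 470 / 1000 = 451.2 kN.
Edge bolt: l_c = 45 − 22/2 = 34 mm → 1.2 × 34 × 20 × 470 / 1000 = 383.5 → r_n = 383.5 kN.
Interior bolts: l_c = 70 − 22 = 48 mm → 1.2 × 48 × 20 × 470 / 1000 = 541.4 → r_n = 451.2 kN.
R_n = 1 × 383.5 + 4 × 451.2 = 2188 kN.
Allowable strength R_n/Ω = 2188 / 2 = 1090 kN.

1090 kN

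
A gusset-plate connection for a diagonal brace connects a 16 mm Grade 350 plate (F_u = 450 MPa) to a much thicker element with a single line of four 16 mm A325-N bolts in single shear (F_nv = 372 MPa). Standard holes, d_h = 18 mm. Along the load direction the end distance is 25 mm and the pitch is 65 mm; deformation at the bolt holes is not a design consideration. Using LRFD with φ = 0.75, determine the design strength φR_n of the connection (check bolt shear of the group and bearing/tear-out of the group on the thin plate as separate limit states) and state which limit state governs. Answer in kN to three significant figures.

Bolt shear: A_b = π·16²/4 = 201.1 mm²; R_n = 372 × 201.1 × 4 × 1 / 1000 = 299.2 kN → 0.75 × 299.2 = 224 kN.
Bearing (1.5 l_c t F_u ≤ 3.0 d t F_u): upper limit = 3.0·16·16·450 / 1000 = 345.6 kN.
  Edge l_c = 25 − 18/2 = 16 → r_n = 172.8 kN; interior l_c = 65 − 18 = 47 → r_n = 345.6 kN.
  R_n,bearing = 1·172.8 + 3·345.6 = 1210 kN → 0.75 × 1210 = 907 kN.
Bolt shear governs: 224 kN.

224 kN (bolt shear governs)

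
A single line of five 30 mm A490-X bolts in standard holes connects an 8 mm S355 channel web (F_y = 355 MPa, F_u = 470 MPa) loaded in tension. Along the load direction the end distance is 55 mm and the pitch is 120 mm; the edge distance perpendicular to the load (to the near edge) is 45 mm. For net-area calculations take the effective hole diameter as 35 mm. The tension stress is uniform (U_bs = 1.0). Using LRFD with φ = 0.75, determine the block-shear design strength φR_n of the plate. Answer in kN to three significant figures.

716 kN

Shear plane L_v = 55 + 4·120 = 535 mm; A_gv = 535 × 8 = 4280 mm².
A_nv = (535 − 4.5·35) × 8 = 3020 mm².
A_nt = (45 − 0.5·35) × 8 = 220 mm².
0.6 F_u A_nv = 851.6 kN; 0.6 F_y A_gv = 911.6 kN → shear rupture governs the shear term.
R_n = 851.6 + 1.0 × 470 × 220 / 1000 = 955 kN.
Design strength φR_n = 0.75 × 955 = 716 kN.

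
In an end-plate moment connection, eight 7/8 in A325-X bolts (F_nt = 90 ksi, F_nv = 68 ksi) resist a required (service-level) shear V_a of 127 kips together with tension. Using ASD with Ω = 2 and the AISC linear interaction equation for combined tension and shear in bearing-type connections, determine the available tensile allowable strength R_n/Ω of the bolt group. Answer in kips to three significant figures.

A_b = π·0.875²/4 = 0.6013 in²; f_rv = 127 / (8 × 0.6013) = 26.4 ksi.
F'_nt = 1.3 F_nt − (Ω F_nt / F_nv) f_rv = 1.3·90 − (2·90/68)·26.4 = 47.12 ksi, capped at F_nt → F'_nt = 47.12 ksi.
R_n = F'_nt · A_b · n = 47.12 × 0.6013 × 8 = 226.7 kips.
Allowable strength R_n/Ω = 226.7 / 2 = 113 kips.

113 kips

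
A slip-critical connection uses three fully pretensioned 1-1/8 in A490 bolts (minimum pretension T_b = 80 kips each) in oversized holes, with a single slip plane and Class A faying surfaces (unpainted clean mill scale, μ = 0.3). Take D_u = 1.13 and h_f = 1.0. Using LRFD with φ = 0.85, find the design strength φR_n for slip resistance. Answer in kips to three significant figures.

69.2 kips

R_n = μ · D_u · h_f · T_b · n_s · n_b = 0.3 × 1.13 × 1.0 × 80 × 1 × 3 = 81.36 kips.
Design strength φR_n = 0.85 × 81.36 = 69.2 kips.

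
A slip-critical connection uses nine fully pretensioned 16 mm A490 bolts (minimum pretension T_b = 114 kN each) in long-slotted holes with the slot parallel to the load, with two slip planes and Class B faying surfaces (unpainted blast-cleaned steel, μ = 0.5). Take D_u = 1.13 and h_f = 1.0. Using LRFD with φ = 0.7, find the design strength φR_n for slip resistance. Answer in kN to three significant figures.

812 kN

R_n = μ · D_u · h_f · T_b · n_s · n_b = 0.5 × 1.13 × 1.0 × 114 × 2 × 9 = 1159 kN.
Design strength φR_n = 0.7 × 1159 = 812 kN.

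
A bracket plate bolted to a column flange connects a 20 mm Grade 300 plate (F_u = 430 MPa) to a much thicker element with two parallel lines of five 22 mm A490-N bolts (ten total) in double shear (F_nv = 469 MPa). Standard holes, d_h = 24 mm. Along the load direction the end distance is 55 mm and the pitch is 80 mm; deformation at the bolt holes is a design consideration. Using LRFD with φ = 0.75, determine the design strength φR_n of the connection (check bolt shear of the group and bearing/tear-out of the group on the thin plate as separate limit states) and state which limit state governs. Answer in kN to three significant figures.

Bolt shear: A_b = π·22²/4 = 380.1 mm²; R_n = 469 × 380.1 × 10 × 2 / 1000 = 3566 kN → 0.75 × 3566 = 2670 kN.
Bearing (1.2 l_c t F_u ≤ 2.4 d t F_u): upper limit = 2.4·22·20·430 / 1000 = 454.1 kN.
  Edge l_c = 55 − 24/2 = 43 → r_n = 443.8 kN; interior l_c = 80 − 24 = 56 → r_n = 454.1 kN.
  R_n,bearing = 2·443.8 + 8·454.1 = 4520 kN → 0.75 × 4520 = 3390 kN.
Bolt shear governs: 2670 kN.

2670 kN (bolt shear governs)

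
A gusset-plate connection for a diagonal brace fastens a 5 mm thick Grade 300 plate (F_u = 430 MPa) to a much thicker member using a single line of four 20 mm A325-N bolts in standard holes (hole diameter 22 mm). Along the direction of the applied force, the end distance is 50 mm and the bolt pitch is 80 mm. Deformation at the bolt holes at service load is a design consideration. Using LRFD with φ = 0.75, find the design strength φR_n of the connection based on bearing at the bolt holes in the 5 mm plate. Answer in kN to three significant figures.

Per bolt r_n = 1.2 l_c t F_u ≤ 2.4 d t F_u; upper limit = 2.4 × 20 × 5 × 430 / 1000 = 103.2 kN.
Edge bolt: l_c = 50 − 22/2 = 39 mm → 1.2 × 39 × 5 × 430 / 1000 = 100.6 → r_n = 100.6 kN.
Interior bolts: l_c = 80 − 22 = 58 mm → 1.2 × 58 × 5 × 430 / 1000 = 149.6 → r_n = 103.2 kN.
R_n = 1 × 100.6 + 3 × 103.2 = 410.2 kN.
Design strength φR_n = 0.75 × 410.2 = 308 kN.

308 kN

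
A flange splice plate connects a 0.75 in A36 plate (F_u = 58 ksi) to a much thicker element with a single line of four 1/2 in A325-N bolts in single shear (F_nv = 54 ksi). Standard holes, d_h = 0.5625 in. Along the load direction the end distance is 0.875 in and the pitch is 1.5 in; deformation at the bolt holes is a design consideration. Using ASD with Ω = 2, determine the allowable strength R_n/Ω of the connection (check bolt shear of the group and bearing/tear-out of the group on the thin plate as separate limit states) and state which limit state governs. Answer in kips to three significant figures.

21.2 kips (bolt shear governs)

Bolt shear: A_b = π·0.5²/4 = 0.1963 in²; R_n = 54 × 0.1963 × 4 × 1 = 42.41 kips → 42.41 / 2 = 21.2 kips.
Bearing (1.2 l_c t F_u ≤ 2.4 d t F_u): upper limit = 2.4·0.5·0.75·58 = 52.2 kips.
  Edge l_c = 0.875 − 0.5625/2 = 0.5938 → r_n = 30.99 kips; interior l_c = 1.5 − 0.5625 = 0.9375 → r_n = 48.94 kips.
  R_n,bearing = 1·30.99 + 3·48.94 = 177.8 kips → 177.8 / 2 = 88.9 kips.
Bolt shear governs: 21.2 kips.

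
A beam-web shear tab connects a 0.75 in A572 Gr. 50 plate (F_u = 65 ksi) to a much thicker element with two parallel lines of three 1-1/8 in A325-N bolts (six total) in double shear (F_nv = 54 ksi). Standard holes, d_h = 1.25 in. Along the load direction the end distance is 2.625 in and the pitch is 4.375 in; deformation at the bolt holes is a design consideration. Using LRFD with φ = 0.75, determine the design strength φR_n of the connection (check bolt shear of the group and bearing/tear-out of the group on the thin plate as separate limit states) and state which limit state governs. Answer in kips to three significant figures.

Bolt shear: A_b = π·1.125²/4 = 0.994 in²; R_n = 54 × 0.994 × 6 × 2 = 644.1 kips → 0.75 × 644.1 = 483 kips.
Bearing (1.2 l_c t F_u ≤ 2.4 d t F_u): upper limit = 2.4·1.125·0.75·65 = 131.6 kips.
  Edge l_c = 2.625 − 1.25/2 = 2 → r_n = 117 kips; interior l_c = 4.375 − 1.25 = 3.125 → r_n = 131.6 kips.
  R_n,bearing = 2·117 + 4·131.6 = 760.5 kips → 0.75 × 760.5 = 570 kips.
Bolt shear governs: 483 kips.

483 kips (bolt shear governs)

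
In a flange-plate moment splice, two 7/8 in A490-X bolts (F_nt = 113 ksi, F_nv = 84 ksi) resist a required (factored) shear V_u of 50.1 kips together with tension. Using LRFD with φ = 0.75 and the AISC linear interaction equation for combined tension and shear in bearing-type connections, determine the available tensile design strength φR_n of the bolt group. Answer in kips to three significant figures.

65.1 kips

A_b = π·0.875²/4 = 0.6013 in²; f_rv = 50.1 / (2 × 0.6013) = 41.66 ksi.
F'_nt = 1.3 F_nt − (F_nt / φF_nv) f_rv = 1.3·113 − (113/(0.75·84))·41.66 = 72.18 ksi, capped at F_nt → F'_nt = 72.18 ksi.
R_n = F'_nt · A_b · n = 72.18 × 0.6013 × 2 = 86.81 kips.
Design strength φR_n = 0.75 × 86.81 = 65.1 kips.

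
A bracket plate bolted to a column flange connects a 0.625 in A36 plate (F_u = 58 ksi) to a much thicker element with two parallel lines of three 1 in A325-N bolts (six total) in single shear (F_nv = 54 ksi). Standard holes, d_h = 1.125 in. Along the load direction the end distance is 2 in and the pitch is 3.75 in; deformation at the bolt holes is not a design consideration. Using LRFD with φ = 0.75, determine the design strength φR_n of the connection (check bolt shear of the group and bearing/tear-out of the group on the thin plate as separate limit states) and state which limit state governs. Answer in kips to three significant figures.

Bolt shear: A_b = π·1²/4 = 0.7854 in²; R_n = 54 × 0.7854 × 6 × 1 = 254.5 kips → 0.75 × 254.5 = 191 kips.
Bearing (1.5 l_c t F_u ≤ 3.0 d t F_u): upper limit = 3.0·1·0.625·58 = 108.8 kips.
  Edge l_c = 2 − 1.125/2 = 1.438 → r_n = 78.16 kips; interior l_c = 3.75 − 1.125 = 2.625 → r_n = 108.8 kips.
  R_n,bearing = 2·78.16 + 4·108.8 = 591.3 kips → 0.75 × 591.3 = 443 kips.
Bolt shear governs: 191 kips.

191 kips (bolt shear governs)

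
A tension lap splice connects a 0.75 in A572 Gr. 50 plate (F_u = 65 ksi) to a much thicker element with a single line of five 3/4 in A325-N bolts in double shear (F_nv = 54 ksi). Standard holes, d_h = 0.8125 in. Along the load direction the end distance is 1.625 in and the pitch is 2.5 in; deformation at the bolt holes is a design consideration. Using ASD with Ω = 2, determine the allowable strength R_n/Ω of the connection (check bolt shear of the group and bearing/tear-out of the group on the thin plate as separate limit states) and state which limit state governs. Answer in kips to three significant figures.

119 kips (bolt shear governs)

Bolt shear: A_b = π·0.75²/4 = 0.4418 in²; R_n = 54 × 0.4418 × 5 × 2 = 238.6 kips → 238.6 / 2 = 119 kips.
Bearing (1.2 l_c t F_u ≤ 2.4 d t F_u): upper limit = 2.4·0.75·0.75·65 = 87.75 kips.
  Edge l_c = 1.625 − 0.8125/2 = 1.219 → r_n = 71.3 kips; interior l_c = 2.5 − 0.8125 = 1.688 → r_n = 87.75 kips.
  R_n,bearing = 1·71.3 + 4·87.75 = 422.3 kips → 422.3 / 2 = 211 kips.
Bolt shear governs: 119 kips.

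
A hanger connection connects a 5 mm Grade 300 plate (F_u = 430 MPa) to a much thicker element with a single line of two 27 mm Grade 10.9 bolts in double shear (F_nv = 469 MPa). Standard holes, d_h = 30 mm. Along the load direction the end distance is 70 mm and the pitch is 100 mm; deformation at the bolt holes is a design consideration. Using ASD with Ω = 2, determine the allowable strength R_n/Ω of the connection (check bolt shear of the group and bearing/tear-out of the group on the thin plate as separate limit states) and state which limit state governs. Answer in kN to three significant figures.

139 kN (bearing governs)

Bolt shear: A_b = π·27²/4 = 572.6 mm²; R_n = 469 × 572.6 × 2 × 2 / 1000 = 1074 kN → 1074 / 2 = 537 kN.
Bearing (1.2 l_c t F_u ≤ 2.4 d t F_u): upper limit = 2.4·27·5·430 / 1000 = 139.3 kN.
  Edge l_c = 70 − 30/2 = 55 → r_n = 139.3 kN; interior l_c = 100 − 30 = 70 → r_n = 139.3 kN.
  R_n,bearing = 1·139.3 + 1·139.3 = 278.6 kN → 278.6 / 2 = 139 kN.
Bearing governs: 139 kN.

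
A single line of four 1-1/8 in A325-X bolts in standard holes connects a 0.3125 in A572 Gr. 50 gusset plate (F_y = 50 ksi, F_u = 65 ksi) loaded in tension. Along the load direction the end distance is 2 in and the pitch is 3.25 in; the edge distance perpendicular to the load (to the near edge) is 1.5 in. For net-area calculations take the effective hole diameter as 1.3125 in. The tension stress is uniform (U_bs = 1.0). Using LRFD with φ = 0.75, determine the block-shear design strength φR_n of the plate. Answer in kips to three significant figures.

78.3 kips

Shear plane L_v = 2 + 3·3.25 = 11.75 in; A_gv = 11.75 × 0.3125 = 3.672 in².
A_nv = (11.75 − 3.5·1.3125) × 0.3125 = 2.236 in².
A_nt = (1.5 − 0.5·1.3125) × 0.3125 = 0.2637 in².
0.6 F_u A_nv = 87.22 kips; 0.6 F_y A_gv = 110.2 kips → shear rupture governs the shear term.
R_n = 87.22 + 1.0 × 65 × 0.2637 = 104.4 kips.
Design strength φR_n = 0.75 × 104.4 = 78.3 kips.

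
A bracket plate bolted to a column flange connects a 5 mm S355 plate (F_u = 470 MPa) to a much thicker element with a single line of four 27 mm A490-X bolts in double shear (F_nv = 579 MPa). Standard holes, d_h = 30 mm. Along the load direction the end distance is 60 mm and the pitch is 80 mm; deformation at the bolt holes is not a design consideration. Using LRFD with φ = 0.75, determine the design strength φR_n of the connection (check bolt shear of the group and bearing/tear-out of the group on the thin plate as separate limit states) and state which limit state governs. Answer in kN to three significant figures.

Bolt shear: A_b = π·27²/4 = 572.6 mm²; R_n = 579 × 572.6 × 4 × 2 / 1000 = 2652 kN → 0.75 × 2652 = 1990 kN.
Bearing (1.5 l_c t F_u ≤ 3.0 d t F_u): upper limit = 3.0·27·5·470 / 1000 = 190.3 kN.
  Edge l_c = 60 − 30/2 = 45 → r_n = 158.6 kN; interior l_c = 80 − 30 = 50 → r_n = 176.2 kN.
  R_n,bearing = 1·158.6 + 3·176.2 = 687.4 kN → 0.75 × 687.4 = 516 kN.
Bearing governs: 516 kN.

516 kN (bearing governs)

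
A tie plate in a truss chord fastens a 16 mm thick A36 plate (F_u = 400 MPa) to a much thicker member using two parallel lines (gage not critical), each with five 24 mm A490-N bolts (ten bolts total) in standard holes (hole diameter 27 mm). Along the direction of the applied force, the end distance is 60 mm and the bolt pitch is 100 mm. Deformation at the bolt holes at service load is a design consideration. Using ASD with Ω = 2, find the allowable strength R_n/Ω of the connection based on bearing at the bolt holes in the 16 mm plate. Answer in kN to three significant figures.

Per bolt r_n = 1.2 l_c t F_u ≤ 2.4 d t F_u; upper limit = 2.4 × 24 × 16 × 400 / 1000 = 368.6 kN.
Edge bolt: l_c = 60 − 27/2 = 46.5 mm → 1.2 × 46.5 × 16 × 400 / 1000 = 357.1 → r_n = 357.1 kN.
Interior bolts: l_c = 100 − 27 = 73 mm → 1.2 × 73 × 16 × 400 / 1000 = 560.6 → r_n = 368.6 kN.
R_n = 2 × 357.1 + 8 × 368.6 = 3663 kN.
Allowable strength R_n/Ω = 3663 / 2 = 1830 kN.

1830 kN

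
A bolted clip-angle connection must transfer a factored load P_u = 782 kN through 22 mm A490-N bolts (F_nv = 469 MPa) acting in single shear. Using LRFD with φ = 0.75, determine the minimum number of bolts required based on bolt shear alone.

A_b = π·22²/4 = 380.1 mm².
Per-bolt design strength φR_n = 0.75 × 469 × 380.1 × 1 / 1000 = 133.7 kN.
n ≥ 782 / 133.7 = 5.848 → use 6 bolts.

6 bolts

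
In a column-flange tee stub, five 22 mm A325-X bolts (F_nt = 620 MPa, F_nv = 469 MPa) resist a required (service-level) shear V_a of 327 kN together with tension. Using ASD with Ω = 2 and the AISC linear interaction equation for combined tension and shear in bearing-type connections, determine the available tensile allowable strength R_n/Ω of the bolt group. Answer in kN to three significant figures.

334 kN

A_b = π·22²/4 = 380.1 mm²; f_rv = 327 × 1000 / (5 × 380.1) = 172 MPa.
F'_nt = 1.3 F_nt − (Ω F_nt / F_nv) f_rv = 1.3·620 − (2·620/469)·172 = 351.1 MPa, capped at F_nt → F'_nt = 351.1 MPa.
R_n = F'_nt · A_b · n = 351.1 × 380.1 × 5 / 1000 = 667.4 kN.
Allowable strength R_n/Ω = 667.4 / 2 = 334 kN.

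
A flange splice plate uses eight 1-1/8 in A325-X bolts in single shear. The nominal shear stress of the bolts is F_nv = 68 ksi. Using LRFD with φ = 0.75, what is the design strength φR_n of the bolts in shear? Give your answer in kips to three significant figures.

A_b = π × 1.125² / 4 = 0.994 in².
R_n = F_nv · A_b · n · n_s = 68 × 0.994 × 8 × 1 = 540.7 kips.
Design strength φR_n = 0.75 × 540.7 = 406 kips.

406 kips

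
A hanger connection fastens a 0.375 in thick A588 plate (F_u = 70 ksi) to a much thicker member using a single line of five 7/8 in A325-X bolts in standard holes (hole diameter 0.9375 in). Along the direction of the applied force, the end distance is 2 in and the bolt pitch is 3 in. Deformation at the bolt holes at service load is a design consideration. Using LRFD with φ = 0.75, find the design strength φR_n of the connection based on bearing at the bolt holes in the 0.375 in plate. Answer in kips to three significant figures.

Per bolt r_n = 1.2 l_c t F_u ≤ 2.4 d t F_u; upper limit = 2.4 × 0.875 × 0.375 × 70 = 55.13 kips.
Edge bolt: l_c = 2 − 0.9375/2 = 1.531 in → 1.2 × 1.531 × 0.375 × 70 = 48.23 → r_n = 48.23 kips.
Interior bolts: l_c = 3 − 0.9375 = 2.062 in → 1.2 × 2.062 × 0.375 × 70 = 64.97 → r_n = 55.13 kips.
R_n = 1 × 48.23 + 4 × 55.13 = 268.7 kips.
Design strength φR_n = 0.75 × 268.7 = 202 kips.

202 kips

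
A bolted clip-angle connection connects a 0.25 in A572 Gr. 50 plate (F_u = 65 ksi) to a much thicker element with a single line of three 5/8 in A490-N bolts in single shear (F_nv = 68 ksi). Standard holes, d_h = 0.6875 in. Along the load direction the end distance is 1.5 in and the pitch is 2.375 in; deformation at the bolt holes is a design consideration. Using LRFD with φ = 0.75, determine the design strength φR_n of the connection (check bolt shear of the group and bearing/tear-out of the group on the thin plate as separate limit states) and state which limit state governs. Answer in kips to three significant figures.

Bolt shear: A_b = π·0.625²/4 = 0.3068 in²; R_n = 68 × 0.3068 × 3 × 1 = 62.59 kips → 0.75 × 62.59 = 46.9 kips.
Bearing (1.2 l_c t F_u ≤ 2.4 d t F_u): upper limit = 2.4·0.625·0.25·65 = 24.38 kips.
  Edge l_c = 1.5 − 0.6875/2 = 1.156 → r_n = 22.55 kips; interior l_c = 2.375 − 0.6875 = 1.688 → r_n = 24.38 kips.
  R_n,bearing = 1·22.55 + 2·24.38 = 71.3 kips → 0.75 × 71.3 = 53.5 kips.
Bolt shear governs: 46.9 kips.

46.9 kips (bolt shear governs)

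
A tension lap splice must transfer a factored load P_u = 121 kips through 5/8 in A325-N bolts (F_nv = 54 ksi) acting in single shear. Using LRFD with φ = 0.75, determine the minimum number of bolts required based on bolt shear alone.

A_b = π·0.625²/4 = 0.3068 in².
Per-bolt design strength φR_n = 0.75 × 54 × 0.3068 × 1 = 12.43 kips.
n ≥ 121 / 12.43 = 9.738 → use 10 bolts.

10 bolts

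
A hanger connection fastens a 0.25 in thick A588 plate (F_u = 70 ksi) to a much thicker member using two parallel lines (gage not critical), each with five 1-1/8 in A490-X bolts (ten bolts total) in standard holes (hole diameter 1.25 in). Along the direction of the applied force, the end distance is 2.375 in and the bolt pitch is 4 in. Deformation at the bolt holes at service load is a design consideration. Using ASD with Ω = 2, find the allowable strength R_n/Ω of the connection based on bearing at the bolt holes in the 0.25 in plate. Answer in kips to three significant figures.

Per bolt r_n = 1.2 l_c t F_u ≤ 2.4 d t F_u; upper limit = 2.4 × 1.125 × 0.25 × 70 = 47.25 kips.
Edge bolt: l_c = 2.375 − 1.25/2 = 1.75 in → 1.2 × 1.75 × 0.25 × 70 = 36.75 → r_n = 36.75 kips.
Interior bolts: l_c = 4 − 1.25 = 2.75 in → 1.2 × 2.75 × 0.25 × 70 = 57.75 → r_n = 47.25 kips.
R_n = 2 × 36.75 + 8 × 47.25 = 451.5 kips.
Allowable strength R_n/Ω = 451.5 / 2 = 226 kips.

226 kips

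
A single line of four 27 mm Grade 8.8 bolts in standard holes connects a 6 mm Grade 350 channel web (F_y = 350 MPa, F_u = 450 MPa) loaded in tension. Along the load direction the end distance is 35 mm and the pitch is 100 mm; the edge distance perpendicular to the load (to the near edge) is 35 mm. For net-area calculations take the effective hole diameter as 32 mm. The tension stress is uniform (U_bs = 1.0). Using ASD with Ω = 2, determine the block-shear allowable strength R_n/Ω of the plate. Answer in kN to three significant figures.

206 kN

Shear plane L_v = 35 + 3·100 = 335 mm; A_gv = 335 × 6 = 2010 mm².
A_nv = (335 − 3.5·32) × 6 = 1338 mm².
A_nt = (35 − 0.5·32) × 6 = 114 mm².
0.6 F_u A_nv = 361.3 kN; 0.6 F_y A_gv = 422.1 kN → shear rupture governs the shear term.
R_n = 361.3 + 1.0 × 450 × 114 / 1000 = 412.6 kN.
Allowable strength R_n/Ω = 412.6 / 2 = 206 kN.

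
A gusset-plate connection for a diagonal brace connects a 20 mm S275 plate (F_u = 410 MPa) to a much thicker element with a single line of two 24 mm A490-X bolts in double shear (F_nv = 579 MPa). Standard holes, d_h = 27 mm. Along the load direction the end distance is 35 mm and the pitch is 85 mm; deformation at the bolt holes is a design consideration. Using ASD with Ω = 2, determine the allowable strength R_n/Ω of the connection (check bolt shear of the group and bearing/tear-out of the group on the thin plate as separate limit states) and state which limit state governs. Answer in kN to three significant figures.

342 kN (bearing governs)

Bolt shear: A_b = π·24²/4 = 452.4 mm²; R_n = 579 × 452.4 × 2 × 2 / 1000 = 1048 kN → 1048 / 2 = 524 kN.
Bearing (1.2 l_c t F_u ≤ 2.4 d t F_u): upper limit = 2.4·24·20·410 / 1000 = 472.3 kN.
  Edge l_c = 35 − 27/2 = 21.5 → r_n = 211.6 kN; interior l_c = 85 − 27 = 58 → r_n = 472.3 kN.
  R_n,bearing = 1·211.6 + 1·472.3 = 683.9 kN → 683.9 / 2 = 342 kN.
Bearing governs: 342 kN.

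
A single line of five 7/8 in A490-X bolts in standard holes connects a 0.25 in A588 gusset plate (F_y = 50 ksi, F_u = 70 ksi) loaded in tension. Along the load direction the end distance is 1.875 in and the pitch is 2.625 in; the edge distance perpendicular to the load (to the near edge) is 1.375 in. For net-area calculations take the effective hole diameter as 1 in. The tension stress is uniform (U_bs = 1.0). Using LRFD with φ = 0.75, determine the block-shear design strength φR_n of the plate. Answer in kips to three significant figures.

73.5 kips

Shear plane L_v = 1.875 + 4·2.625 = 12.38 in; A_gv = 12.38 × 0.25 = 3.094 in².
A_nv = (12.38 − 4.5·1) × 0.25 = 1.969 in².
A_nt = (1.375 − 0.5·1) × 0.25 = 0.2188 in².
0.6 F_u A_nv = 82.69 kips; 0.6 F_y A_gv = 92.81 kips → shear rupture governs the shear term.
R_n = 82.69 + 1.0 × 70 × 0.2188 = 98 kips.
Design strength φR_n = 0.75 × 98 = 73.5 kips.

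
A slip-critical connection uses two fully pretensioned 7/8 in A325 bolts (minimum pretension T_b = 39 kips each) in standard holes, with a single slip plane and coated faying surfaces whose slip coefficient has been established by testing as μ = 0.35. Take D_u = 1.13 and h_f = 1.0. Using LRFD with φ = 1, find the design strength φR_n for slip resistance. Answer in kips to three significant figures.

30.8 kips

R_n = μ · D_u · h_f · T_b · n_s · n_b = 0.35 × 1.13 × 1.0 × 39 × 1 × 2 = 30.85 kips.
Design strength φR_n = 1 × 30.85 = 30.8 kips.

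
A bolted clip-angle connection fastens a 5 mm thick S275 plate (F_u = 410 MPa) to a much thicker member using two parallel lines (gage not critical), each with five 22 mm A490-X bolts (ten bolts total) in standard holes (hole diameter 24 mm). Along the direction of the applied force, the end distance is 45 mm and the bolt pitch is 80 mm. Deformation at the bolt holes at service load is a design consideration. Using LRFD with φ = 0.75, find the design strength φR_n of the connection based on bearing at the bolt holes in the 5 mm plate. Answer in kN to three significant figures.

Per bolt r_n = 1.2 l_c t F_u ≤ 2.4 d t F_u; upper limit = 2.4 × 22 × 5 × 410 / 1000 = 108.2 kN.
Edge bolt: l_c = 45 − 24/2 = 33 mm → 1.2 × 33 × 5 × 410 / 1000 = 81.18 → r_n = 81.18 kN.
Interior bolts: l_c = 80 − 24 = 56 mm → 1.2 × 56 × 5 × 410 / 1000 = 137.8 → r_n = 108.2 kN.
R_n = 2 × 81.18 + 8 × 108.2 = 1028 kN.
Design strength φR_n = 0.75 × 1028 = 771 kN.

771 kN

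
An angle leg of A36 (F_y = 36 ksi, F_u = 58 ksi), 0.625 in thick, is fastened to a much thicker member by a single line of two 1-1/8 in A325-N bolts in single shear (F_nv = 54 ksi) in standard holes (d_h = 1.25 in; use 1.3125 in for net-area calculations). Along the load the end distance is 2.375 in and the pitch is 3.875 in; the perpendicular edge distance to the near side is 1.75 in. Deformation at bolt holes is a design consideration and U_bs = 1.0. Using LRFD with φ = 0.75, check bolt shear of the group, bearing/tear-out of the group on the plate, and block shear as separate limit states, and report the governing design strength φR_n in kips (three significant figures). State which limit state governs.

Bolt shear: A_b = π·1.125²/4 = 0.994 in²; R_n = 54 × 0.994 × 2 × 1 = 107.4 kips → 0.75 × 107.4 = 80.5 kips.
Bearing: edge l_c = 1.75, r_n = 76.12 kips; interior l_c = 2.625, r_n = 97.87 kips; R_n = 76.12 + 1·97.87 = 174 kips → 130 kips.
Block shear: A_gv = 3.906, A_nv = 2.676, A_nt = 0.6836 in²; R_n = min(0.6F_uA_nv, 0.6F_yA_gv) + U_bs·F_u·A_nt = 124 kips → 93 kips.
Bolt shear governs: 80.5 kips.

80.5 kips (bolt shear governs)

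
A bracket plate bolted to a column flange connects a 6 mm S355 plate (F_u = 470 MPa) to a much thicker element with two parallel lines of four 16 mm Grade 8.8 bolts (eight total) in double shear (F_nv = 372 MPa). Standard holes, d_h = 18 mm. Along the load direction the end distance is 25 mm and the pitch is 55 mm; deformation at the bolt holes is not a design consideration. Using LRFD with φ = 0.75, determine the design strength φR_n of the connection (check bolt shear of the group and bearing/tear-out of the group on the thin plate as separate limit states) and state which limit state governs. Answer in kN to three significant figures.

Bolt shear: A_b = π·16²/4 = 201.1 mm²; R_n = 372 × 201.1 × 8 × 2 / 1000 = 1197 kN → 0.75 × 1197 = 898 kN.
Bearing (1.5 l_c t F_u ≤ 3.0 d t F_u): upper limit = 3.0·16·6·470 / 1000 = 135.4 kN.
  Edge l_c = 25 − 18/2 = 16 → r_n = 67.68 kN; interior l_c = 55 − 18 = 37 → r_n = 135.4 kN.
  R_n,bearing = 2·67.68 + 6·135.4 = 947.5 kN → 0.75 × 947.5 = 711 kN.
Bearing governs: 711 kN.

711 kN (bearing governs)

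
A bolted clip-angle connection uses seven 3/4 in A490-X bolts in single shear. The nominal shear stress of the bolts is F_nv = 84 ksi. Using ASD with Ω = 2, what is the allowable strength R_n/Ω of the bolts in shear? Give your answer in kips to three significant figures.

A_b = π × 0.75² / 4 = 0.4418 in².
R_n = F_nv · A_b · n · n_s = 84 × 0.4418 × 7 × 1 = 259.8 kips.
Allowable strength R_n/Ω = 259.8 / 2 = 130 kips.

130 kips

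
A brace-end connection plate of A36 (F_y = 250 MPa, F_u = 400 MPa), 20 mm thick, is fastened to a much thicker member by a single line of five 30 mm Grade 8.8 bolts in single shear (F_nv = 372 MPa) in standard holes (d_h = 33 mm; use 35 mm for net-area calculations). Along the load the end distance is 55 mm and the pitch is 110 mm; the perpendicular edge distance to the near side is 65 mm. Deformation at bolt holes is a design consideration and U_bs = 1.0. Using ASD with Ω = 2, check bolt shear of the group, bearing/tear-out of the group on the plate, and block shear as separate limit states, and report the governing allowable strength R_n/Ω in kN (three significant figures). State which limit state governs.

657 kN (bolt shear governs)

Bolt shear: A_b = π·30²/4 = 706.9 mm²; R_n = 372 × 706.9 × 5 × 1 / 1000 = 1315 kN → 1315 / 2 = 657 kN.
Bearing: edge l_c = 38.5, r_n = 369.6 kN; interior l_c = 77, r_n = 576 kN; R_n = 369.6 + 4·576 = 2674 kN → 1340 kN.
Block shear: A_gv = 9900, A_nv = 6750, A_nt = 950 mm²; R_n = min(0.6F_uA_nv, 0.6F_yA_gv) + U_bs·F_u·A_nt = 1865 kN → 932 kN.
Bolt shear governs: 657 kN.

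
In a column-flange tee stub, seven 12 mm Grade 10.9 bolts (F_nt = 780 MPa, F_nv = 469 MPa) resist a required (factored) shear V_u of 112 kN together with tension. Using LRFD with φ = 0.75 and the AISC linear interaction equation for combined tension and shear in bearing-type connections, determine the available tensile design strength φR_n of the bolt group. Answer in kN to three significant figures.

A_b = π·12²/4 = 113.1 mm²; f_rv = 112 × 1000 / (7 × 113.1) = 141.5 MPa.
F'_nt = 1.3 F_nt − (F_nt / φF_nv) f_rv = 1.3·780 − (780/(0.75·469))·141.5 = 700.3 MPa, capped at F_nt → F'_nt = 700.3 MPa.
R_n = F'_nt · A_b · n = 700.3 × 113.1 × 7 / 1000 = 554.4 kN.
Design strength φR_n = 0.75 × 554.4 = 416 kN.

416 kN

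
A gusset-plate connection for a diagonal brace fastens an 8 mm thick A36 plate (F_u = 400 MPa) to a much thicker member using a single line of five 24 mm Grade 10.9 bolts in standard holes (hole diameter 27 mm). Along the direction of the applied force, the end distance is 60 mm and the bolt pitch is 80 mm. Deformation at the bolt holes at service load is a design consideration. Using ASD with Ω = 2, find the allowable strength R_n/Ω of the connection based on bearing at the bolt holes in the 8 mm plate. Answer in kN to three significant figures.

Per bolt r_n = 1.2 l_c t F_u ≤ 2.4 d t F_u; upper limit = 2.4 × 24 × 8 × 400 / 1000 = 184.3 kN.
Edge bolt: l_c = 60 − 27/2 = 46.5 mm → 1.2 × 46.5 × 8 × 400 / 1000 = 178.6 → r_n = 178.6 kN.
Interior bolts: l_c = 80 − 27 = 53 mm → 1.2 × 53 × 8 × 400 / 1000 = 203.5 → r_n = 184.3 kN.
R_n = 1 × 178.6 + 4 × 184.3 = 915.8 kN.
Allowable strength R_n/Ω = 915.8 / 2 = 458 kN.

458 kN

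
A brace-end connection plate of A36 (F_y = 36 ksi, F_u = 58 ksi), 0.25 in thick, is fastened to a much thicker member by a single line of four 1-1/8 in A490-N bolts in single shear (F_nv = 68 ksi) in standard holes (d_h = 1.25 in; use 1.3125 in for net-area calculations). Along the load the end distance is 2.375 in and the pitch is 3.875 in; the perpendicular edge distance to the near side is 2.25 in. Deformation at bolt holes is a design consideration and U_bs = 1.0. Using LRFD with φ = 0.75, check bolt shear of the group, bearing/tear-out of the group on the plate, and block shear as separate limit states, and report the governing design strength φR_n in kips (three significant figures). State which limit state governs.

74 kips (block shear governs)

Bolt shear: A_b = π·1.125²/4 = 0.994 in²; R_n = 68 × 0.994 × 4 × 1 = 270.4 kips → 0.75 × 270.4 = 203 kips.
Bearing: edge l_c = 1.75, r_n = 30.45 kips; interior l_c = 2.625, r_n = 39.15 kips; R_n = 30.45 + 3·39.15 = 147.9 kips → 111 kips.
Block shear: A_gv = 3.5, A_nv = 2.352, A_nt = 0.3984 in²; R_n = min(0.6F_uA_nv, 0.6F_yA_gv) + U_bs·F_u·A_nt = 98.71 kips → 74 kips.
Block shear governs: 74 kips.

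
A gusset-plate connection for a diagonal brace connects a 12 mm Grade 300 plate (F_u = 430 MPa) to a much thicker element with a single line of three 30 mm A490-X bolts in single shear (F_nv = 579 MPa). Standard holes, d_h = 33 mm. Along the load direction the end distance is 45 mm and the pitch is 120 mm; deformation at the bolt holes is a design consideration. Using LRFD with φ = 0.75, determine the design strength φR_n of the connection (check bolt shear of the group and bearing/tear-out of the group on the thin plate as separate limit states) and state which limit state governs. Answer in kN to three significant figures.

690 kN (bearing governs)

Bolt shear: A_b = π·30²/4 = 706.9 mm²; R_n = 579 × 706.9 × 3 × 1 / 1000 = 1228 kN → 0.75 × 1228 = 921 kN.
Bearing (1.2 l_c t F_u ≤ 2.4 d t F_u): upper limit = 2.4·30·12·430 / 1000 = 371.5 kN.
  Edge l_c = 45 − 33/2 = 28.5 → r_n = 176.5 kN; interior l_c = 120 − 33 = 87 → r_n = 371.5 kN.
  R_n,bearing = 1·176.5 + 2·371.5 = 919.5 kN → 0.75 × 919.5 = 690 kN.
Bearing governs: 690 kN.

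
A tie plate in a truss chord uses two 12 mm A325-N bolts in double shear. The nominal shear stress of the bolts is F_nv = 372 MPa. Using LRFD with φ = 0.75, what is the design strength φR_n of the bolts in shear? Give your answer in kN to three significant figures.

A_b = π × 12² / 4 = 113.1 mm².
R_n = F_nv · A_b · n · n_s = 372 × 113.1 × 2 × 2 / 1000 = 168.3 kN.
Design strength φR_n = 0.75 × 168.3 = 126 kN.

126 kN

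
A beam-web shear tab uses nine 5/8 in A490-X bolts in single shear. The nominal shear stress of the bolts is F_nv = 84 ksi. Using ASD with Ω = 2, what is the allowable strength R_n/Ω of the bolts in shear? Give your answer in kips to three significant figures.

A_b = π × 0.625² / 4 = 0.3068 in².
R_n = F_nv · A_b · n · n_s = 84 × 0.3068 × 9 × 1 = 231.9 kips.
Allowable strength R_n/Ω = 231.9 / 2 = 116 kips.

116 kips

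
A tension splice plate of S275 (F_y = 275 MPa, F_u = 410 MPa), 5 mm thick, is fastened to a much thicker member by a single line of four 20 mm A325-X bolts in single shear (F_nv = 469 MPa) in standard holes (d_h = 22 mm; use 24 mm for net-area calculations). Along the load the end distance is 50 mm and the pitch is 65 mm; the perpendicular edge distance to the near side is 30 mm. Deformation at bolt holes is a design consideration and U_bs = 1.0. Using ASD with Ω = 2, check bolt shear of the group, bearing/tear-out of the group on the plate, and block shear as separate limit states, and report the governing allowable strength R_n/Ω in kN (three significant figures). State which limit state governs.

117 kN (block shear governs)

Bolt shear: A_b = π·20²/4 = 314.2 mm²; R_n = 469 × 314.2 × 4 × 1 / 1000 = 589.4 kN → 589.4 / 2 = 295 kN.
Bearing: edge l_c = 39, r_n = 95.94 kN; interior l_c = 43, r_n = 98.4 kN; R_n = 95.94 + 3·98.4 = 391.1 kN → 196 kN.
Block shear: A_gv = 1225, A_nv = 805, A_nt = 90 mm²; R_n = min(0.6F_uA_nv, 0.6F_yA_gv) + U_bs·F_u·A_nt = 234.9 kN → 117 kN.
Block shear governs: 117 kN.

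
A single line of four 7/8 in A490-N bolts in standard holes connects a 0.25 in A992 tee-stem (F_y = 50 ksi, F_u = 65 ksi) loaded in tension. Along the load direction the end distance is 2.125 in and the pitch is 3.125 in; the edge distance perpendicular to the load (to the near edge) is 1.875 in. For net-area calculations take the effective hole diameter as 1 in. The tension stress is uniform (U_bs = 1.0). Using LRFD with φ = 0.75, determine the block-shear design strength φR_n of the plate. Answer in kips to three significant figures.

Shear plane L_v = 2.125 + 3·3.125 = 11.5 in; A_gv = 11.5 × 0.25 = 2.875 in².
A_nv = (11.5 − 3.5·1) × 0.25 = 2 in².
A_nt = (1.875 − 0.5·1) × 0.25 = 0.3438 in².
0.6 F_u A_nv = 78 kips; 0.6 F_y A_gv = 86.25 kips → shear rupture governs the shear term.
R_n = 78 + 1.0 × 65 × 0.3438 = 100.3 kips.
Design strength φR_n = 0.75 × 100.3 = 75.3 kips.

75.3 kips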